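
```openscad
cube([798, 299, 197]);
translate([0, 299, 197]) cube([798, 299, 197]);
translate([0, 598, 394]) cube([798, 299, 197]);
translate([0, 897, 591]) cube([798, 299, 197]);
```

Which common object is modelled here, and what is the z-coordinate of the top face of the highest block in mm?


A staircase. The total rise is 788 mm.

4 identical blocks, each offset up and back from the previous — a staircase. Each step is 197 mm tall and there are 4 of them, so the total rise is 4 × 197 = 788 mm.


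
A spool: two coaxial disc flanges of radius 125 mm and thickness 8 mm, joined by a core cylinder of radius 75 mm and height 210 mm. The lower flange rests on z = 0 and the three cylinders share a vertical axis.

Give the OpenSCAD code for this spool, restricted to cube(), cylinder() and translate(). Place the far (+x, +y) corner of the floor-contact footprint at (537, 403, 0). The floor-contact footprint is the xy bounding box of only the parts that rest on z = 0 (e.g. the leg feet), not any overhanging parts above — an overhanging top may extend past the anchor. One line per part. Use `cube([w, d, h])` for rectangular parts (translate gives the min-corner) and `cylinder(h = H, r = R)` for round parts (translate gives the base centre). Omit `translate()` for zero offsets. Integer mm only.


translate([412, 278, 0]) cylinder(h = 8, r = 125);
translate([412, 278, 8]) cylinder(h = 210, r = 75);
translate([412, 278, 218]) cylinder(h = 8, r = 125);


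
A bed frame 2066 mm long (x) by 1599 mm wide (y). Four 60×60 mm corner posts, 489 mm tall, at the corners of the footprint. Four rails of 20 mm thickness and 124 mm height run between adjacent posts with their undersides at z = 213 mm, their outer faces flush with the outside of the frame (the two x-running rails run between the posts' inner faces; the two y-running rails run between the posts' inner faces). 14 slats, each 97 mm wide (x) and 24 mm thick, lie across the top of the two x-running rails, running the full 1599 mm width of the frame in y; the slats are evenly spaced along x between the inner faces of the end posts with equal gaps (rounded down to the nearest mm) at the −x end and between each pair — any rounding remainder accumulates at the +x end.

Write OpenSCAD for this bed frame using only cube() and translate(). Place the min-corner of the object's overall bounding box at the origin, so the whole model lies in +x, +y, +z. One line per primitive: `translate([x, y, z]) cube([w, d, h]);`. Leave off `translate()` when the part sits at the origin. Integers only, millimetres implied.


cube([60, 60, 489]);
translate([0, 1539, 0]) cube([60, 60, 489]);
translate([2006, 0, 0]) cube([60, 60, 489]);
translate([2006, 1539, 0]) cube([60, 60, 489]);
translate([60, 0, 213]) cube([1946, 20, 124]);
translate([60, 1579, 213]) cube([1946, 20, 124]);
translate([0, 60, 213]) cube([20, 1479, 124]);
translate([2046, 60, 213]) cube([20, 1479, 124]);
translate([99, 0, 337]) cube([97, 1599, 24]);
translate([235, 0, 337]) cube([97, 1599, 24]);
translate([371, 0, 337]) cube([97, 1599, 24]);
translate([507, 0, 337]) cube([97, 1599, 24]);
translate([643, 0, 337]) cube([97, 1599, 24]);
translate([779, 0, 337]) cube([97, 1599, 24]);
translate([915, 0, 337]) cube([97, 1599, 24]);
translate([1051, 0, 337]) cube([97, 1599, 24]);
translate([1187, 0, 337]) cube([97, 1599, 24]);
translate([1323, 0, 337]) cube([97, 1599, 24]);
translate([1459, 0, 337]) cube([97, 1599, 24]);
translate([1595, 0, 337]) cube([97, 1599, 24]);
translate([1731, 0, 337]) cube([97, 1599, 24]);
translate([1867, 0, 337]) cube([97, 1599, 24]);


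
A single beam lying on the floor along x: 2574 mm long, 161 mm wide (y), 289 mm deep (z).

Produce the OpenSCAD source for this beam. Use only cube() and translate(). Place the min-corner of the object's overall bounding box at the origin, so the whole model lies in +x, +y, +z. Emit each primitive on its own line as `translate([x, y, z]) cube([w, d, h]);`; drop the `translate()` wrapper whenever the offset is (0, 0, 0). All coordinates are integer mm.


cube([2574, 161, 289]);


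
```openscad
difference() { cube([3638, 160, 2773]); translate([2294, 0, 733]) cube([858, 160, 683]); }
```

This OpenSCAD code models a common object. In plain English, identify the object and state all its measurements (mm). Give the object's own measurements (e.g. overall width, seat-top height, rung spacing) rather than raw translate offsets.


A wall 3638 mm long (x), 160 mm thick (y), 2773 mm tall, with a rectangular window opening cut through it. The opening is 858 mm wide and 683 mm tall; its sill is at z = 733 mm and its near (−x) edge is 2294 mm from the wall's −x end. The opening passes through the full wall thickness.


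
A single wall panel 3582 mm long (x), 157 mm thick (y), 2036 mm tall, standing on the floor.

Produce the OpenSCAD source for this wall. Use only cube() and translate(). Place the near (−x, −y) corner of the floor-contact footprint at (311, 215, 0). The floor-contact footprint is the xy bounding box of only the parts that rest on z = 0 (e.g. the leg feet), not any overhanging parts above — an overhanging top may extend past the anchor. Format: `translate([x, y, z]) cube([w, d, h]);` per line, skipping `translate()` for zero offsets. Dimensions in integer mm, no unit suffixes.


translate([311, 215, 0]) cube([3582, 157, 2036]);


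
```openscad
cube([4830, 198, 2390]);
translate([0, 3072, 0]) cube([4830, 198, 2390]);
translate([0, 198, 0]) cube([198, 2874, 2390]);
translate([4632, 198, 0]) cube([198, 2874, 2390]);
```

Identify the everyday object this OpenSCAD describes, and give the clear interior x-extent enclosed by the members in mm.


A house (or room) frame. The interior width is 4434 mm.

Four 2390 mm walls enclosing a rectangle with no floor or roof — a room or house frame. Outside width is 4830 mm and wall thickness is 198 mm, so the interior width is 4830 − 2 × 198 = 4434 mm.


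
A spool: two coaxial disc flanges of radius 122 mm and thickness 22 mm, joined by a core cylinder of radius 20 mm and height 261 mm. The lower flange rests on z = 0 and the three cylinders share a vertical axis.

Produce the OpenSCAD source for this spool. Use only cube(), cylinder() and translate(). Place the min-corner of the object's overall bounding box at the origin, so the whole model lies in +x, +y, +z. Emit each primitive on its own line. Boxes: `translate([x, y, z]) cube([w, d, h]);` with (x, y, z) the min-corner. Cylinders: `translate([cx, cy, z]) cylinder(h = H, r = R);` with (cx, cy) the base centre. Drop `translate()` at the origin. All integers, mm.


translate([122, 122, 0]) cylinder(h = 22, r = 122);
translate([122, 122, 22]) cylinder(h = 261, r = 20);
translate([122, 122, 283]) cylinder(h = 22, r = 122);


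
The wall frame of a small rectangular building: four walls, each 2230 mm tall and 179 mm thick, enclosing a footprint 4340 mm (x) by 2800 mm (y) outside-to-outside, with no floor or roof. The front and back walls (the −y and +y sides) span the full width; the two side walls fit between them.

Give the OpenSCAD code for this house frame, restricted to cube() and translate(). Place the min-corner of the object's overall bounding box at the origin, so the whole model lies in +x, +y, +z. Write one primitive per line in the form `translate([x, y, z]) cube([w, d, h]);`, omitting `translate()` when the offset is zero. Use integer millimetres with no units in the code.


cube([4340, 179, 2230]);
translate([0, 2621, 0]) cube([4340, 179, 2230]);
translate([0, 179, 0]) cube([179, 2442, 2230]);
translate([4161, 179, 0]) cube([179, 2442, 2230]);


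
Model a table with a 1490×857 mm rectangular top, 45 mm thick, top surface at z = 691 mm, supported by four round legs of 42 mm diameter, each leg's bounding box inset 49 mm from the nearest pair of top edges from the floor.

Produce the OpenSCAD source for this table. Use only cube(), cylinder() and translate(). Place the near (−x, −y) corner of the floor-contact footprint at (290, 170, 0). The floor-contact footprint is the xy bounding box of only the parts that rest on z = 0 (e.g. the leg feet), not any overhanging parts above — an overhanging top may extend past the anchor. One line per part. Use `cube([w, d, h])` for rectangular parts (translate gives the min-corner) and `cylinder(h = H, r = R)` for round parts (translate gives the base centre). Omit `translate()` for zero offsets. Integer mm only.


translate([241, 121, 646]) cube([1490, 857, 45]);
translate([311, 191, 0]) cylinder(h = 646, r = 21);
translate([1661, 191, 0]) cylinder(h = 646, r = 21);
translate([311, 908, 0]) cylinder(h = 646, r = 21);
translate([1661, 908, 0]) cylinder(h = 646, r = 21);


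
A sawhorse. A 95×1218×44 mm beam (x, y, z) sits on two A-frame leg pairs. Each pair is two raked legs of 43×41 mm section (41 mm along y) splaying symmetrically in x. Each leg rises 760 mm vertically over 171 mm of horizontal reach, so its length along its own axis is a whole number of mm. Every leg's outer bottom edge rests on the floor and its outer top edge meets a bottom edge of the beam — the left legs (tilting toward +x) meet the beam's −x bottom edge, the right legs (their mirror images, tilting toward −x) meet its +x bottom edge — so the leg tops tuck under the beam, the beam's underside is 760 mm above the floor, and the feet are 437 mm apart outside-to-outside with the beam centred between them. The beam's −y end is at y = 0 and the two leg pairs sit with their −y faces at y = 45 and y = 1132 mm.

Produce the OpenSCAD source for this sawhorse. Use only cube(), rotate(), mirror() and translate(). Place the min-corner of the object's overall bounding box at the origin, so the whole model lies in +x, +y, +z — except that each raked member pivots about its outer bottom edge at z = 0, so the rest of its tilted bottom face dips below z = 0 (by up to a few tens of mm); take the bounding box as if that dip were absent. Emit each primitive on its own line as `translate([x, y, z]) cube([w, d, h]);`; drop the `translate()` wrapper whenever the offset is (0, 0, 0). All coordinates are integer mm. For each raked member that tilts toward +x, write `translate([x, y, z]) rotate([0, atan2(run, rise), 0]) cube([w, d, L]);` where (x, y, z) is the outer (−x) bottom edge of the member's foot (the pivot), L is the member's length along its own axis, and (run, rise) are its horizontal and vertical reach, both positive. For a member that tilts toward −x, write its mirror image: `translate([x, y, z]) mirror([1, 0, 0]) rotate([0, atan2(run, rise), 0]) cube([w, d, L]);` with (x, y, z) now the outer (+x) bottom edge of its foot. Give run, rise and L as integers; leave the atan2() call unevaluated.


// leg length = √(171² + 760²) = 779
// right-leg outer foot x = 2·171 + 95 = 437
// beam min-corner = (171, 0, 760)
translate([171, 0, 760]) cube([95, 1218, 44]);
translate([0, 45, 0]) rotate([0, atan2(171, 760), 0]) cube([43, 41, 779]);
translate([437, 45, 0]) mirror([1, 0, 0]) rotate([0, atan2(171, 760), 0]) cube([43, 41, 779]);
translate([0, 1132, 0]) rotate([0, atan2(171, 760), 0]) cube([43, 41, 779]);
translate([437, 1132, 0]) mirror([1, 0, 0]) rotate([0, atan2(171, 760), 0]) cube([43, 41, 779]);


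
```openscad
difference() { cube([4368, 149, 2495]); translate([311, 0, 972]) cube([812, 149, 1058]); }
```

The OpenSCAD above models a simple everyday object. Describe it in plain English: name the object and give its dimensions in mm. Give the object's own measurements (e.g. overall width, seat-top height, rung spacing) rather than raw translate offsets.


A wall 4368 mm long (x), 149 mm thick (y), 2495 mm tall, with a rectangular window opening cut through it. The opening is 812 mm wide and 1058 mm tall; its sill is at z = 972 mm and its near (−x) edge is 311 mm from the wall's −x end. The opening passes through the full wall thickness.


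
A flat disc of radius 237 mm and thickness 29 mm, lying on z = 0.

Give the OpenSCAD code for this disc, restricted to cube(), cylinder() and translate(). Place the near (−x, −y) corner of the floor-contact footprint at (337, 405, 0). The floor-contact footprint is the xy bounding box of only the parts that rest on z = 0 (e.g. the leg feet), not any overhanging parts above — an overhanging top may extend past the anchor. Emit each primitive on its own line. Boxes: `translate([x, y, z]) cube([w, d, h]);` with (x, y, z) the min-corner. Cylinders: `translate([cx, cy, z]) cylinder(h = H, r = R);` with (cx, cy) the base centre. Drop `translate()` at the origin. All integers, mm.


translate([574, 642, 0]) cylinder(h = 29, r = 237);


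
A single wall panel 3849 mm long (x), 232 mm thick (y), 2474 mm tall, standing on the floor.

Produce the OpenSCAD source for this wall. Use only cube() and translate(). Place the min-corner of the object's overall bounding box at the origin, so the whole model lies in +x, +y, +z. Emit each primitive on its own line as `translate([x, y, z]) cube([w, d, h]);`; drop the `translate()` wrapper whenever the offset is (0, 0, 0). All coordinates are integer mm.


cube([3849, 232, 2474]);


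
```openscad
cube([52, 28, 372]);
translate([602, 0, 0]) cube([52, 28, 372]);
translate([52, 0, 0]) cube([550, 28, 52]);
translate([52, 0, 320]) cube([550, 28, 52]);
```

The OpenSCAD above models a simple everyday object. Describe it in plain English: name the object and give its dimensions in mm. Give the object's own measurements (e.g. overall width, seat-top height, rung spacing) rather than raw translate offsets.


A rectangular picture frame lying in the x–z plane (depth along y). The opening is 550 mm wide (x) by 268 mm tall (z), surrounded by a border 52 mm wide on all four sides. The frame is 28 mm deep and is made of two full-height vertical stiles with two horizontal rails fitted between them.


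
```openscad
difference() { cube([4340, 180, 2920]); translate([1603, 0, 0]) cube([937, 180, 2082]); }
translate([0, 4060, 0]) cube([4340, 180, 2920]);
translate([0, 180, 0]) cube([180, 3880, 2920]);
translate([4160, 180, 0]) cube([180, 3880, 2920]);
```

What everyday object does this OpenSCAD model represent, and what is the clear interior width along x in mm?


A single room. The interior width is 3980 mm.

Four walls enclosing a rectangle with a door in the front wall — a room. Outside width 4340 minus two 180 mm walls gives 3980 mm.


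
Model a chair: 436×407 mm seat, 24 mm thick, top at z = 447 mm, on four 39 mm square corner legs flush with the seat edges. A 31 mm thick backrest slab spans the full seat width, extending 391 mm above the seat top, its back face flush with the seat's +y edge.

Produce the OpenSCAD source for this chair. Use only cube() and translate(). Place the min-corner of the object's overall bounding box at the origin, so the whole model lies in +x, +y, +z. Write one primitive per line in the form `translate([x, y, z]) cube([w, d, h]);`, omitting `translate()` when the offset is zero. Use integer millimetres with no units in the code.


// leg_h = 447 - 24 = 423
translate([0, 0, 423]) cube([436, 407, 24]);
cube([39, 39, 423]);
translate([397, 0, 0]) cube([39, 39, 423]);
translate([0, 368, 0]) cube([39, 39, 423]);
translate([397, 368, 0]) cube([39, 39, 423]);
translate([0, 376, 447]) cube([436, 31, 391]);


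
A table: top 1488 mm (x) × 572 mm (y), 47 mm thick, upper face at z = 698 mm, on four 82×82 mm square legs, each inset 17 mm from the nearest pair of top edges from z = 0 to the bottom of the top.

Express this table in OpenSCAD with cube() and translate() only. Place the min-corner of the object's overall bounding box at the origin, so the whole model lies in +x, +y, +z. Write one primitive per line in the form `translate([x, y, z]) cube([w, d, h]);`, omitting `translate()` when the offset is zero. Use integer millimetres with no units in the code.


translate([0, 0, 651]) cube([1488, 572, 47]);
translate([17, 17, 0]) cube([82, 82, 651]);
translate([1389, 17, 0]) cube([82, 82, 651]);
translate([17, 473, 0]) cube([82, 82, 651]);
translate([1389, 473, 0]) cube([82, 82, 651]);


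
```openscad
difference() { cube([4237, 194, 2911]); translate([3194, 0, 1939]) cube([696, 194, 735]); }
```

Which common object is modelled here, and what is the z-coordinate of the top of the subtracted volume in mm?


A wall with a window opening. The window head height is 2674 mm.

A wall with a rectangular opening subtracted — a window. Sill at z = 1939, opening 735 mm tall, so the head is at 1939 + 735 = 2674 mm.


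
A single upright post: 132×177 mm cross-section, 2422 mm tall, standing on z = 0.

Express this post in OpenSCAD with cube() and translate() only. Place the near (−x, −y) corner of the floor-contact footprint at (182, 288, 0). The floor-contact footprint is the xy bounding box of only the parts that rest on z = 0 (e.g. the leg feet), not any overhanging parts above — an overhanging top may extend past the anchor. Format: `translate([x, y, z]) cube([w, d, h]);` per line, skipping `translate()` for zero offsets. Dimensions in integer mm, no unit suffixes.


translate([182, 288, 0]) cube([132, 177, 2422]);


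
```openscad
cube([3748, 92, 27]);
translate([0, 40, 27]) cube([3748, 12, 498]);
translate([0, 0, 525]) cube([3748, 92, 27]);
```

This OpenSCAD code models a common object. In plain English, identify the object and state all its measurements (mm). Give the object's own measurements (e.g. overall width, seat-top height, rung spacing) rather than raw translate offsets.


An I-beam lying along x, 3748 mm long. Overall section height 552 mm. Two flanges 92 mm wide (y) and 27 mm thick, one on the floor and one at the top; a web 12 mm thick runs between them, centred on the flange width.


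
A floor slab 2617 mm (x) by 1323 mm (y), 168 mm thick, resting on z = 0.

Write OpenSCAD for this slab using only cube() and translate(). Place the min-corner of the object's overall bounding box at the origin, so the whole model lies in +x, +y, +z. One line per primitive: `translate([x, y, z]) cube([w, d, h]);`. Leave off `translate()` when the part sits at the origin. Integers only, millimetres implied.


cube([2617, 1323, 168]);


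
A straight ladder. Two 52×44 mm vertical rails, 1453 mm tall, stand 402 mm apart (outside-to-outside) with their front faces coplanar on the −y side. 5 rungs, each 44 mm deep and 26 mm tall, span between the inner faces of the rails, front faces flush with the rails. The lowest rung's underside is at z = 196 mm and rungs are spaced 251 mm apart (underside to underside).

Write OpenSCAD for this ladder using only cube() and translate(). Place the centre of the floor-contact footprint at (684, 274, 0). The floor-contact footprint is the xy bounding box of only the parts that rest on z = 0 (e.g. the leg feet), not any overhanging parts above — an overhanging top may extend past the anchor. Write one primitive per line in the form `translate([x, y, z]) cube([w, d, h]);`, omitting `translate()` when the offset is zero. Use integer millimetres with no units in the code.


translate([483, 252, 0]) cube([52, 44, 1453]);
translate([833, 252, 0]) cube([52, 44, 1453]);
translate([535, 252, 196]) cube([298, 44, 26]);
translate([535, 252, 447]) cube([298, 44, 26]);
translate([535, 252, 698]) cube([298, 44, 26]);
translate([535, 252, 949]) cube([298, 44, 26]);
translate([535, 252, 1200]) cube([298, 44, 26]);


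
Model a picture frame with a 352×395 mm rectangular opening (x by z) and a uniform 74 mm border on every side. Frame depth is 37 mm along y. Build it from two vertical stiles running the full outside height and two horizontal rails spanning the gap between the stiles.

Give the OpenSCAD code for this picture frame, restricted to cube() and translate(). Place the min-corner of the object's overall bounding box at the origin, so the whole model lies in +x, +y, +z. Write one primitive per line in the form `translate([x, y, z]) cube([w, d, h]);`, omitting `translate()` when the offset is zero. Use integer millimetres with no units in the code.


cube([74, 37, 543]);
translate([426, 0, 0]) cube([74, 37, 543]);
translate([74, 0, 0]) cube([352, 37, 74]);
translate([74, 0, 469]) cube([352, 37, 74]);


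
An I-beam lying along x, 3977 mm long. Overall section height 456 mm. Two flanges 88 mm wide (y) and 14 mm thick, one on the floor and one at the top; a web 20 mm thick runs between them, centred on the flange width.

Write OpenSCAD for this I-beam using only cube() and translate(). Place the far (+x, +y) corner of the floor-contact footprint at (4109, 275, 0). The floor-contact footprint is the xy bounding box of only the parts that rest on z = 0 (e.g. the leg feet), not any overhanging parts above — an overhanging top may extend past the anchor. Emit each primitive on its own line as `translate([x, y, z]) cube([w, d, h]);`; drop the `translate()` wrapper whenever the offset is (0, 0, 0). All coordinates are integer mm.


translate([132, 187, 0]) cube([3977, 88, 14]);
translate([132, 221, 14]) cube([3977, 20, 428]);
translate([132, 187, 442]) cube([3977, 88, 14]);


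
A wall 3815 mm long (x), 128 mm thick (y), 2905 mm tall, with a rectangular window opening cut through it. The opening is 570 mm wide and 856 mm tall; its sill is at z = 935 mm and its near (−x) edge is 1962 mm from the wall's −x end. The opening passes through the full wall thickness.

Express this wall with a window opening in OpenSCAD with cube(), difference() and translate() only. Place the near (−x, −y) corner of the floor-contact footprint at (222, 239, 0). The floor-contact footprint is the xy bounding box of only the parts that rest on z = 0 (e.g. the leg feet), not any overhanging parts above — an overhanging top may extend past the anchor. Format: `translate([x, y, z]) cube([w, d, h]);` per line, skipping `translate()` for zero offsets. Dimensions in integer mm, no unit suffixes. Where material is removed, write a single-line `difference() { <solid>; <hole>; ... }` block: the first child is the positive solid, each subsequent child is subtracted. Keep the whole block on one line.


difference() { translate([222, 239, 0]) cube([3815, 128, 2905]); translate([2184, 239, 935]) cube([570, 128, 856]); }


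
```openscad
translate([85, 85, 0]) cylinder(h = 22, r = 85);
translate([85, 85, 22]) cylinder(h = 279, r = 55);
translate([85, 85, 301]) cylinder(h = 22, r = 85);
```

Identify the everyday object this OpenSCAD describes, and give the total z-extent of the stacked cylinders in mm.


A spool. The overall height is 323 mm.

Three coaxial cylinders, large–small–large — a spool. Two 22 mm flanges and a 279 mm core give 22 + 279 + 22 = 323 mm.


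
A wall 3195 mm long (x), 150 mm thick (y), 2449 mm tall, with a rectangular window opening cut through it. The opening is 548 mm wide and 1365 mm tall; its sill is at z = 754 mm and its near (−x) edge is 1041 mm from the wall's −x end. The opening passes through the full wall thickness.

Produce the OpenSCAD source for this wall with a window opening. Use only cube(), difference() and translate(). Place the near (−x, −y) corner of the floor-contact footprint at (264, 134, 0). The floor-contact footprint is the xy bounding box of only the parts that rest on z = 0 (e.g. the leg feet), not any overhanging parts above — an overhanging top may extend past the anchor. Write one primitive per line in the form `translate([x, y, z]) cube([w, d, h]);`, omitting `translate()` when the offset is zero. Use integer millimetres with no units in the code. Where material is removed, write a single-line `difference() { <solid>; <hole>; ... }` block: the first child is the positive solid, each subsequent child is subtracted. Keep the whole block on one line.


difference() { translate([264, 134, 0]) cube([3195, 150, 2449]); translate([1305, 134, 754]) cube([548, 150, 1365]); }


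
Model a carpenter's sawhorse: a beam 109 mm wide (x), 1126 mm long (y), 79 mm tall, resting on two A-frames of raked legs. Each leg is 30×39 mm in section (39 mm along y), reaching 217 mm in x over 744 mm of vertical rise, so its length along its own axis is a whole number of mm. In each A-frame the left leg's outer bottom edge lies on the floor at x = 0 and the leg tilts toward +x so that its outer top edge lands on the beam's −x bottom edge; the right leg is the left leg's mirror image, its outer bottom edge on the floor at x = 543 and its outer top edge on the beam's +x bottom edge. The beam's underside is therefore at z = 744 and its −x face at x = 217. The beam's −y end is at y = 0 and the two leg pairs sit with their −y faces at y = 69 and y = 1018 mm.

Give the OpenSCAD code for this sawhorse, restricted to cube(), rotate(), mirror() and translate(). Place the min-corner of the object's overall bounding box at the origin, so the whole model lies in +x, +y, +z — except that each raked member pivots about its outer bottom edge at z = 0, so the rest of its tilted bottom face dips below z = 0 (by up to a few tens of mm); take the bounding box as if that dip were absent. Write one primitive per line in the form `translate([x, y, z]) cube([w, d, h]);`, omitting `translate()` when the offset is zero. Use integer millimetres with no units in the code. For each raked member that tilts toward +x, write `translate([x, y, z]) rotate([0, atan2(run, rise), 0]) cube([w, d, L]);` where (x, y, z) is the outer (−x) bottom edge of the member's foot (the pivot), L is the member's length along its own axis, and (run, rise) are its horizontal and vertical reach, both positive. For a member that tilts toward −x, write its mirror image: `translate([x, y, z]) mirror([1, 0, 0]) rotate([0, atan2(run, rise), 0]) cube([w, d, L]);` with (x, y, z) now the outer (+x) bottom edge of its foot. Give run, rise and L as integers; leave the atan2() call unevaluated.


translate([217, 0, 744]) cube([109, 1126, 79]);
translate([0, 69, 0]) rotate([0, atan2(217, 744), 0]) cube([30, 39, 775]);
translate([543, 69, 0]) mirror([1, 0, 0]) rotate([0, atan2(217, 744), 0]) cube([30, 39, 775]);
translate([0, 1018, 0]) rotate([0, atan2(217, 744), 0]) cube([30, 39, 775]);
translate([543, 1018, 0]) mirror([1, 0, 0]) rotate([0, atan2(217, 744), 0]) cube([30, 39, 775]);


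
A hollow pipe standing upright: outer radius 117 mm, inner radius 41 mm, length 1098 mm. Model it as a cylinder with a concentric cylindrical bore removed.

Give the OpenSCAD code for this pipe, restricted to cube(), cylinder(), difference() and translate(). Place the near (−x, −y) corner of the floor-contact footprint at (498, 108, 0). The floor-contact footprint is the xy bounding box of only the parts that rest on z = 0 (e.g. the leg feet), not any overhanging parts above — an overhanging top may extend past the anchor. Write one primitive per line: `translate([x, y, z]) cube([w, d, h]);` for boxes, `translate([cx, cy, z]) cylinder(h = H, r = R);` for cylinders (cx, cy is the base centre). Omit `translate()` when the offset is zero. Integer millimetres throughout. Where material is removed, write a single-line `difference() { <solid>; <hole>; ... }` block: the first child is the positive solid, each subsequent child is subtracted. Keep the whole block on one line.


difference() { translate([615, 225, 0]) cylinder(h = 1098, r = 117); translate([615, 225, 0]) cylinder(h = 1098, r = 41); }


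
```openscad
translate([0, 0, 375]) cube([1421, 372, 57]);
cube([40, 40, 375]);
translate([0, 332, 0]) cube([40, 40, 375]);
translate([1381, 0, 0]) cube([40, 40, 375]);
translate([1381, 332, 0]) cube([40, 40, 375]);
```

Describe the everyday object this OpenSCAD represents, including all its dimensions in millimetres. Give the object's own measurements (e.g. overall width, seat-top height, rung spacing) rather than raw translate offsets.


A long wooden bench with a 1421 mm (x) × 372 mm (y) seat, 57 mm thick, its top surface 432 mm above the floor. Four 40 mm square legs at the seat corners, flush with the edges, run from z = 0 to the seat underside.


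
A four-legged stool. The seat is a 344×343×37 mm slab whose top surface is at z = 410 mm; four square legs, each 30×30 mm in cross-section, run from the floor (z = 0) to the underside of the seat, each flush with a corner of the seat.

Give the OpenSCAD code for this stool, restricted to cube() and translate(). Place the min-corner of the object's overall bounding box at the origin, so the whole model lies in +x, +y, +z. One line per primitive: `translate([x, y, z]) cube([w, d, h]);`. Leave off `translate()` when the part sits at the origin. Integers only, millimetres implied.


translate([0, 0, 373]) cube([344, 343, 37]);
cube([30, 30, 373]);
translate([314, 0, 0]) cube([30, 30, 373]);
translate([0, 313, 0]) cube([30, 30, 373]);
translate([314, 313, 0]) cube([30, 30, 373]);


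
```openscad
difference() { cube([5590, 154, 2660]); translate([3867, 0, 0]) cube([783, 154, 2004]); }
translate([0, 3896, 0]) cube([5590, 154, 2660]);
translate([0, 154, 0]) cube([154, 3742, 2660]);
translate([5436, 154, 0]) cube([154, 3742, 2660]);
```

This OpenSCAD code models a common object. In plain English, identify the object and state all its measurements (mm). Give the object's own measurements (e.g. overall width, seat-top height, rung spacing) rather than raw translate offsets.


A single room: four walls, each 2660 mm tall and 154 mm thick, enclosing an outside footprint 5590×4050 mm (x × y), no floor or roof. The front and back walls (−y and +y sides) run the full x-width; the side walls fit between their inner faces. A door opening 783 mm wide and 2004 mm tall is cut through the front wall from the floor up, its −x edge 3867 mm from the wall's −x end.


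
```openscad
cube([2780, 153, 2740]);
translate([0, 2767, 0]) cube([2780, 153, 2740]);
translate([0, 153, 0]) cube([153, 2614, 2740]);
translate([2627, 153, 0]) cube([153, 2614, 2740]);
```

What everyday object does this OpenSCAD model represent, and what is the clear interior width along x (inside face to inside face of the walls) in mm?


A house (or room) frame. The interior width is 2474 mm.

Four 2740 mm walls enclosing a rectangle with no floor or roof — a room or house frame. Outside width is 2780 mm and wall thickness is 153 mm, so the interior width is 2780 − 2 × 153 = 2474 mm.


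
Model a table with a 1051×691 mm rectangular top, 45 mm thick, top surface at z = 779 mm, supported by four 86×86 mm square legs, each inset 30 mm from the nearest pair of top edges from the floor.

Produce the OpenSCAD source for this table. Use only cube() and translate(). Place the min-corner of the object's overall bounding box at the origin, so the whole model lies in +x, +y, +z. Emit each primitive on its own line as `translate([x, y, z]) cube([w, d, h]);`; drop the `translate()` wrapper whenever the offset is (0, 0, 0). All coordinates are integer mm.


translate([0, 0, 734]) cube([1051, 691, 45]);
translate([30, 30, 0]) cube([86, 86, 734]);
translate([935, 30, 0]) cube([86, 86, 734]);
translate([30, 575, 0]) cube([86, 86, 734]);
translate([935, 575, 0]) cube([86, 86, 734]);


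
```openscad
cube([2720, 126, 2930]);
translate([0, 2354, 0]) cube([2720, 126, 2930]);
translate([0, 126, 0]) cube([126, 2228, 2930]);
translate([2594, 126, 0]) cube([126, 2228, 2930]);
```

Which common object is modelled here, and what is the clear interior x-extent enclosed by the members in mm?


A house (or room) frame. The interior width is 2468 mm.

Four 2930 mm walls enclosing a rectangle with no floor or roof — a room or house frame. Outside width is 2720 mm and wall thickness is 126 mm, so the interior width is 2720 − 2 × 126 = 2468 mm.


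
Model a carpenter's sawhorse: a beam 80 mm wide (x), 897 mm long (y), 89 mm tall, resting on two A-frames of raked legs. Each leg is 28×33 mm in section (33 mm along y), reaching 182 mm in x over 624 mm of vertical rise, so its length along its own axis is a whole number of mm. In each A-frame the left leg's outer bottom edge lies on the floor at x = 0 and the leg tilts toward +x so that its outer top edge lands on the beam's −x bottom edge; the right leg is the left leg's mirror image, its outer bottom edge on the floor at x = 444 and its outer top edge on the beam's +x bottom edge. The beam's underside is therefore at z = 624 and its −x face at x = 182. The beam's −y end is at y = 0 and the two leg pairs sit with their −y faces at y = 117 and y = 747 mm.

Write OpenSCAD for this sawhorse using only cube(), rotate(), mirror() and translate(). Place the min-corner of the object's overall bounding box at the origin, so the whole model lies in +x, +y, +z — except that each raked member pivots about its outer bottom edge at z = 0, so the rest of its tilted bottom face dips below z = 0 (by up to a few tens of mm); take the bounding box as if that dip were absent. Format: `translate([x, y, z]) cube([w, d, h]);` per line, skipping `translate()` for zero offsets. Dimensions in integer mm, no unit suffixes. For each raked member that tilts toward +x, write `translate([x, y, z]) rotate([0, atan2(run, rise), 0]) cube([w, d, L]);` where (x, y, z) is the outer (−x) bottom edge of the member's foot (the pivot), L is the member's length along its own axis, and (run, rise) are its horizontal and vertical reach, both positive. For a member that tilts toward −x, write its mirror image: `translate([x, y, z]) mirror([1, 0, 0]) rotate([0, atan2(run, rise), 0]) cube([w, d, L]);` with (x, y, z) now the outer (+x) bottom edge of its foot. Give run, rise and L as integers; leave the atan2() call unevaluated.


translate([182, 0, 624]) cube([80, 897, 89]);
translate([0, 117, 0]) rotate([0, atan2(182, 624), 0]) cube([28, 33, 650]);
translate([444, 117, 0]) mirror([1, 0, 0]) rotate([0, atan2(182, 624), 0]) cube([28, 33, 650]);
translate([0, 747, 0]) rotate([0, atan2(182, 624), 0]) cube([28, 33, 650]);
translate([444, 747, 0]) mirror([1, 0, 0]) rotate([0, atan2(182, 624), 0]) cube([28, 33, 650]);


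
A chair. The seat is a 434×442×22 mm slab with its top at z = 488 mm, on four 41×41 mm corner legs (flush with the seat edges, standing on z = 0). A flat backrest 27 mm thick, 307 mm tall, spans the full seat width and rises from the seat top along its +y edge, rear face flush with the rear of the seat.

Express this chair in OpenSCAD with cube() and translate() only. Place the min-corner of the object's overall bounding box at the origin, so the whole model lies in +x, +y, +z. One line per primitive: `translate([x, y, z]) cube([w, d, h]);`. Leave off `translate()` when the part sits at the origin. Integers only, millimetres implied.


// leg_h = 488 - 22 = 466
translate([0, 0, 466]) cube([434, 442, 22]);
cube([41, 41, 466]);
translate([393, 0, 0]) cube([41, 41, 466]);
translate([0, 401, 0]) cube([41, 41, 466]);
translate([393, 401, 0]) cube([41, 41, 466]);
translate([0, 415, 488]) cube([434, 27, 307]);


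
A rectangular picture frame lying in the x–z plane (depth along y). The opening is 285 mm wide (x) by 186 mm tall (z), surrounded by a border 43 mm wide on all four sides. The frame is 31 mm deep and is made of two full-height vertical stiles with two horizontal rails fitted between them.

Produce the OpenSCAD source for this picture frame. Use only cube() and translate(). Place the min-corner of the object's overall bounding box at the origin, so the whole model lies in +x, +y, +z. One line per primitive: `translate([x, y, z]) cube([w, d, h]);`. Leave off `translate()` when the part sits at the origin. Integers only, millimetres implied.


cube([43, 31, 272]);
translate([328, 0, 0]) cube([43, 31, 272]);
translate([43, 0, 0]) cube([285, 31, 43]);
translate([43, 0, 229]) cube([285, 31, 43]);


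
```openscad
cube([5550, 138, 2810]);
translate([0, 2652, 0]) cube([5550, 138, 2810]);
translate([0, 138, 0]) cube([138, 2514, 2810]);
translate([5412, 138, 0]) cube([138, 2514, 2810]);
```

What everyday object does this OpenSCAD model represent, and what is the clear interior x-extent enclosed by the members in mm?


A house (or room) frame. The interior width is 5274 mm.

Four 2810 mm walls enclosing a rectangle with no floor or roof — a room or house frame. Outside width is 5550 mm and wall thickness is 138 mm, so the interior width is 5550 − 2 × 138 = 5274 mm.


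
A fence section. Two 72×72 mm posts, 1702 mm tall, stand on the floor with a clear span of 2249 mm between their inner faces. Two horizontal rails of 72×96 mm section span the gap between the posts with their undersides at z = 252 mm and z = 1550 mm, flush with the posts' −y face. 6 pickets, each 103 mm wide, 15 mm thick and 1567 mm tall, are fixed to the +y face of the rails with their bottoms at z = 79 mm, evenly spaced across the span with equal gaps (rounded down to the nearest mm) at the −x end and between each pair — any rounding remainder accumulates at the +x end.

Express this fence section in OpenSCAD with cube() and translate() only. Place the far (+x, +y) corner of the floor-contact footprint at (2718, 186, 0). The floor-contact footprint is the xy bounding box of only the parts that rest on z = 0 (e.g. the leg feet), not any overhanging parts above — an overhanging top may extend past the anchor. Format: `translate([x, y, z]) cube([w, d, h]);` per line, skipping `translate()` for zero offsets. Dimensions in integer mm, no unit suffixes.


translate([325, 114, 0]) cube([72, 72, 1702]);
translate([2646, 114, 0]) cube([72, 72, 1702]);
translate([397, 114, 252]) cube([2249, 72, 96]);
translate([397, 114, 1550]) cube([2249, 72, 96]);
translate([630, 186, 79]) cube([103, 15, 1567]);
translate([966, 186, 79]) cube([103, 15, 1567]);
translate([1302, 186, 79]) cube([103, 15, 1567]);
translate([1638, 186, 79]) cube([103, 15, 1567]);
translate([1974, 186, 79]) cube([103, 15, 1567]);
translate([2310, 186, 79]) cube([103, 15, 1567]);


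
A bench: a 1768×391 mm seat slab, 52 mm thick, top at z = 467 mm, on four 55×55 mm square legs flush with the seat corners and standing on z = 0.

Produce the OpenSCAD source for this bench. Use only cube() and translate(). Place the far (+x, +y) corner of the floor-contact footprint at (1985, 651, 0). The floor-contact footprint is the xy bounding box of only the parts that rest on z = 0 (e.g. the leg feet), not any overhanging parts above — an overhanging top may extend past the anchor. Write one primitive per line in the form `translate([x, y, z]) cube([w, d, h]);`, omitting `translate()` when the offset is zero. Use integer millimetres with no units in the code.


// leg_h = 467 − 52 = 415
translate([217, 260, 415]) cube([1768, 391, 52]);
translate([217, 260, 0]) cube([55, 55, 415]);
translate([217, 596, 0]) cube([55, 55, 415]);
translate([1930, 260, 0]) cube([55, 55, 415]);
translate([1930, 596, 0]) cube([55, 55, 415]);


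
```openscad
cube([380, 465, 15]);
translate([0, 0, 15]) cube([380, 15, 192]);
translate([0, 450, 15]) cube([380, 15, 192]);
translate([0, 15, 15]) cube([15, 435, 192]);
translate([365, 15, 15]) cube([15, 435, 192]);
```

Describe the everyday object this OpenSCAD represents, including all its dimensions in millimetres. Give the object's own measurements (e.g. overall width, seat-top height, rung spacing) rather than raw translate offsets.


An open-topped rectangular box: outside dimensions 380×465×207 mm, with a uniform wall and base thickness of 15 mm. The base is a full 380×465 slab on the floor; four walls sit on top of the base. The front and back walls (the −y and +y sides) span the full width; the two side walls fit between them.


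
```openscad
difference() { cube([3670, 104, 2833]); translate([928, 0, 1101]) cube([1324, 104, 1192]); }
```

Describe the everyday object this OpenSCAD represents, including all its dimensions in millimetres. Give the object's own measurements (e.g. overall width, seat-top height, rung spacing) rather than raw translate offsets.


A wall 3670 mm long (x), 104 mm thick (y), 2833 mm tall, with a rectangular window opening cut through it. The opening is 1324 mm wide and 1192 mm tall; its sill is at z = 1101 mm and its near (−x) edge is 928 mm from the wall's −x end. The opening passes through the full wall thickness.


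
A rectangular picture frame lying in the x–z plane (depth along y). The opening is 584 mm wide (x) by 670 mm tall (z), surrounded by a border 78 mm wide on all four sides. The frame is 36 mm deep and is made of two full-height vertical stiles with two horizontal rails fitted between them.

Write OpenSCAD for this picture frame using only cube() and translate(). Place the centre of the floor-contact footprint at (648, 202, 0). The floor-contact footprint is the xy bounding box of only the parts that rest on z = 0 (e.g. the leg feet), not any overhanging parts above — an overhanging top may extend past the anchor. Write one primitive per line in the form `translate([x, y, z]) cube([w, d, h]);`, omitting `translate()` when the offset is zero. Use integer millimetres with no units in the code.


translate([278, 184, 0]) cube([78, 36, 826]);
translate([940, 184, 0]) cube([78, 36, 826]);
translate([356, 184, 0]) cube([584, 36, 78]);
translate([356, 184, 748]) cube([584, 36, 78]);
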